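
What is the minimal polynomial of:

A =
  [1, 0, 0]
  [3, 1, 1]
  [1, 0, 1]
x^3 - 3*x^2 + 3*x - 1

The characteristic polynomial is χ_A(x) = (x - 1)^3, so the eigenvalues are known. The minimal polynomial is
  m_A(x) = Π_λ (x − λ)^{k_λ}
where k_λ is the size of the *largest* Jordan block for λ (equivalently, the smallest k with (A − λI)^k v = 0 for every generalised eigenvector v of λ).

  λ = 1: largest Jordan block has size 3, contributing (x − 1)^3

So m_A(x) = (x - 1)^3 = x^3 - 3*x^2 + 3*x - 1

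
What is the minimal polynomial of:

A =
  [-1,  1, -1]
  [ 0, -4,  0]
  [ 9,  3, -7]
x^2 + 8*x + 16

The characteristic polynomial is χ_A(x) = (x + 4)^3, so the eigenvalues are known. The minimal polynomial is
  m_A(x) = Π_λ (x − λ)^{k_λ}
where k_λ is the size of the *largest* Jordan block for λ (equivalently, the smallest k with (A − λI)^k v = 0 for every generalised eigenvector v of λ).

  λ = -4: largest Jordan block has size 2, contributing (x + 4)^2

So m_A(x) = (x + 4)^2 = x^2 + 8*x + 16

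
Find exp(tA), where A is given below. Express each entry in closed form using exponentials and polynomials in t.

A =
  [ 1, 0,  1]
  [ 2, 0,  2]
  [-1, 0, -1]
e^{tA} =
  [t + 1, 0, t]
  [2*t, 1, 2*t]
  [-t, 0, 1 - t]

Strategy: write A = P · J · P⁻¹ where J is a Jordan canonical form, so e^{tA} = P · e^{tJ} · P⁻¹, and e^{tJ} can be computed block-by-block.

A has Jordan form
J =
  [0, 1, 0]
  [0, 0, 0]
  [0, 0, 0]
(up to reordering of blocks).

Per-block formulas:
  For a 1×1 block at λ = 0: exp(t · [0]) = [e^(0t)].
  For a 2×2 Jordan block J_2(0): exp(t · J_2(0)) = e^(0t)·(I + t·N), where N is the 2×2 nilpotent shift.

After assembling e^{tJ} and conjugating by P, we get:

e^{tA} =
  [t + 1, 0, t]
  [2*t, 1, 2*t]
  [-t, 0, 1 - t]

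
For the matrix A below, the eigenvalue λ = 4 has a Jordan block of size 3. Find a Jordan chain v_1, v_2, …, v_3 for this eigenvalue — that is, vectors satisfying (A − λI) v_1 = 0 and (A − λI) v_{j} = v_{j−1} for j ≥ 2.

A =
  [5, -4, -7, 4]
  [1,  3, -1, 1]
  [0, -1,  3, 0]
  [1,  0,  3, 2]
A Jordan chain for λ = 4 of length 3:
v_1 = (1, 1, -1, -1)ᵀ
v_2 = (1, 1, 0, 1)ᵀ
v_3 = (1, 0, 0, 0)ᵀ

Let N = A − (4)·I. We want v_3 with N^3 v_3 = 0 but N^2 v_3 ≠ 0; then v_{j-1} := N · v_j for j = 3, …, 2.

Pick v_3 = (1, 0, 0, 0)ᵀ.
Then v_2 = N · v_3 = (1, 1, 0, 1)ᵀ.
Then v_1 = N · v_2 = (1, 1, -1, -1)ᵀ.

Sanity check: (A − (4)·I) v_1 = (0, 0, 0, 0)ᵀ = 0. ✓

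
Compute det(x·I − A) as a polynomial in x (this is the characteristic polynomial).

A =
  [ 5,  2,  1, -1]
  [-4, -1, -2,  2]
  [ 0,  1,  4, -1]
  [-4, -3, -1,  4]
x^4 - 12*x^3 + 54*x^2 - 108*x + 81

Expanding det(x·I − A) (e.g. by cofactor expansion or by noting that A is similar to its Jordan form J, which has the same characteristic polynomial as A) gives
  χ_A(x) = x^4 - 12*x^3 + 54*x^2 - 108*x + 81
which factors as (x - 3)^4. The eigenvalues (with algebraic multiplicities) are λ = 3 with multiplicity 4.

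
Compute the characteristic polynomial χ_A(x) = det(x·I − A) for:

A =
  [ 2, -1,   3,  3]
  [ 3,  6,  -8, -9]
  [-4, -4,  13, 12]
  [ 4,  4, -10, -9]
x^4 - 12*x^3 + 54*x^2 - 108*x + 81

Expanding det(x·I − A) (e.g. by cofactor expansion or by noting that A is similar to its Jordan form J, which has the same characteristic polynomial as A) gives
  χ_A(x) = x^4 - 12*x^3 + 54*x^2 - 108*x + 81
which factors as (x - 3)^4. The eigenvalues (with algebraic multiplicities) are λ = 3 with multiplicity 4.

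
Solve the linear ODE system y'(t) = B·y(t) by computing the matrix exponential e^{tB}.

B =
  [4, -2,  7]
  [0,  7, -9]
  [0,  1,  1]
e^{tB} =
  [exp(4*t), t^2*exp(4*t)/2 - 2*t*exp(4*t), -3*t^2*exp(4*t)/2 + 7*t*exp(4*t)]
  [0, 3*t*exp(4*t) + exp(4*t), -9*t*exp(4*t)]
  [0, t*exp(4*t), -3*t*exp(4*t) + exp(4*t)]

Strategy: write B = P · J · P⁻¹ where J is a Jordan canonical form, so e^{tB} = P · e^{tJ} · P⁻¹, and e^{tJ} can be computed block-by-block.

B has Jordan form
J =
  [4, 1, 0]
  [0, 4, 1]
  [0, 0, 4]
(up to reordering of blocks).

Per-block formulas:
  For a 3×3 Jordan block J_3(4): exp(t · J_3(4)) = e^(4t)·(I + t·N + (t^2/2)·N^2), where N is the 3×3 nilpotent shift.

After assembling e^{tJ} and conjugating by P, we get:

e^{tB} =
  [exp(4*t), t^2*exp(4*t)/2 - 2*t*exp(4*t), -3*t^2*exp(4*t)/2 + 7*t*exp(4*t)]
  [0, 3*t*exp(4*t) + exp(4*t), -9*t*exp(4*t)]
  [0, t*exp(4*t), -3*t*exp(4*t) + exp(4*t)]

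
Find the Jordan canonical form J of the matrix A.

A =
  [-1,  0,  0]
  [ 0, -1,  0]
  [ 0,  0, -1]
J_1(-1) ⊕ J_1(-1) ⊕ J_1(-1)

The characteristic polynomial is
  det(x·I − A) = x^3 + 3*x^2 + 3*x + 1 = (x + 1)^3

Eigenvalues and multiplicities (the geometric multiplicity of λ is n − rank(A − λI), which equals the number of Jordan blocks for λ):
  λ = -1: algebraic multiplicity = 3, geometric multiplicity = 3

Determining the block sizes for each eigenvalue:
  λ = -1: gm = am = 3, so every block has size 1 → block sizes [1, 1, 1]

Assembling the blocks gives a Jordan form
J =
  [-1,  0,  0]
  [ 0, -1,  0]
  [ 0,  0, -1]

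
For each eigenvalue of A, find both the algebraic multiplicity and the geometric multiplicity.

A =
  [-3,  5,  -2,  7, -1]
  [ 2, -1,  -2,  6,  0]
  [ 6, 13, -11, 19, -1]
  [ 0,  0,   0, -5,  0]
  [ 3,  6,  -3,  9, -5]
λ = -5: alg = 5, geom = 3

Step 1 — factor the characteristic polynomial to read off the algebraic multiplicities:
  χ_A(x) = (x + 5)^5

Step 2 — compute geometric multiplicities via the rank-nullity identity g(λ) = n − rank(A − λI):
  rank(A − (-5)·I) = 2, so dim ker(A − (-5)·I) = n − 2 = 3

Summary:
  λ = -5: algebraic multiplicity = 5, geometric multiplicity = 3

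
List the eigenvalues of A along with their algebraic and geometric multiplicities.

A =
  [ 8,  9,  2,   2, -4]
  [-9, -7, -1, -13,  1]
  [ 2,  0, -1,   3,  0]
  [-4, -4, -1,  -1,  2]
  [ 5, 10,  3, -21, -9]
λ = -2: alg = 5, geom = 2

Step 1 — factor the characteristic polynomial to read off the algebraic multiplicities:
  χ_A(x) = (x + 2)^5

Step 2 — compute geometric multiplicities via the rank-nullity identity g(λ) = n − rank(A − λI):
  rank(A − (-2)·I) = 3, so dim ker(A − (-2)·I) = n − 3 = 2

Summary:
  λ = -2: algebraic multiplicity = 5, geometric multiplicity = 2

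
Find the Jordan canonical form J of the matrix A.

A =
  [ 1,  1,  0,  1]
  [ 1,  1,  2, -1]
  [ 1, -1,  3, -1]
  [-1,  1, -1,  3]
J_3(2) ⊕ J_1(2)

The characteristic polynomial is
  det(x·I − A) = x^4 - 8*x^3 + 24*x^2 - 32*x + 16 = (x - 2)^4

Eigenvalues and multiplicities (the geometric multiplicity of λ is n − rank(A − λI), which equals the number of Jordan blocks for λ):
  λ = 2: algebraic multiplicity = 4, geometric multiplicity = 2

Determining the block sizes for each eigenvalue:
  λ = 2: with am = 4 and gm = 2, the partition is not yet determined (e.g. several partitions of 4 into 2 parts exist). Let N = A − (2)·I. Computing rank(N^1) = 2, rank(N^2) = 1, rank(N^3) = 0; the number of blocks of size ≥ j is rank(N^{j−1}) − rank(N^j), giving [2, 1, 1]. So we have 1 block(s) of size 3, 1 block(s) of size 1 → block sizes [3, 1]

Assembling the blocks gives a Jordan form
J =
  [2, 1, 0, 0]
  [0, 2, 1, 0]
  [0, 0, 2, 0]
  [0, 0, 0, 2]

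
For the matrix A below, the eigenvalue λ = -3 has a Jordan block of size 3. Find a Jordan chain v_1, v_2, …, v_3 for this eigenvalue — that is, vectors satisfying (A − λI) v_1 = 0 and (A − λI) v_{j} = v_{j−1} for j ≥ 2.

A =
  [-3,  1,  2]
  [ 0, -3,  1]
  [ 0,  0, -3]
A Jordan chain for λ = -3 of length 3:
v_1 = (1, 0, 0)ᵀ
v_2 = (2, 1, 0)ᵀ
v_3 = (0, 0, 1)ᵀ

Let N = A − (-3)·I. We want v_3 with N^3 v_3 = 0 but N^2 v_3 ≠ 0; then v_{j-1} := N · v_j for j = 3, …, 2.

Pick v_3 = (0, 0, 1)ᵀ.
Then v_2 = N · v_3 = (2, 1, 0)ᵀ.
Then v_1 = N · v_2 = (1, 0, 0)ᵀ.

Sanity check: (A − (-3)·I) v_1 = (0, 0, 0)ᵀ = 0. ✓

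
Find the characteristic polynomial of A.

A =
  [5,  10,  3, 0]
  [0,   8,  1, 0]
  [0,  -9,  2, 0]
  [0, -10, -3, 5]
x^4 - 20*x^3 + 150*x^2 - 500*x + 625

Expanding det(x·I − A) (e.g. by cofactor expansion or by noting that A is similar to its Jordan form J, which has the same characteristic polynomial as A) gives
  χ_A(x) = x^4 - 20*x^3 + 150*x^2 - 500*x + 625
which factors as (x - 5)^4. The eigenvalues (with algebraic multiplicities) are λ = 5 with multiplicity 4.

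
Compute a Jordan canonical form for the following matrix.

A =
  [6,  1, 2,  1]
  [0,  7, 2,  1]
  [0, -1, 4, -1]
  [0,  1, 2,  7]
J_2(6) ⊕ J_1(6) ⊕ J_1(6)

The characteristic polynomial is
  det(x·I − A) = x^4 - 24*x^3 + 216*x^2 - 864*x + 1296 = (x - 6)^4

Eigenvalues and multiplicities (the geometric multiplicity of λ is n − rank(A − λI), which equals the number of Jordan blocks for λ):
  λ = 6: algebraic multiplicity = 4, geometric multiplicity = 3

Determining the block sizes for each eigenvalue:
  λ = 6: 3 blocks summing to 4 forces exactly one block of size 2 and the rest size 1 → block sizes [2, 1, 1]

Assembling the blocks gives a Jordan form
J =
  [6, 1, 0, 0]
  [0, 6, 0, 0]
  [0, 0, 6, 0]
  [0, 0, 0, 6]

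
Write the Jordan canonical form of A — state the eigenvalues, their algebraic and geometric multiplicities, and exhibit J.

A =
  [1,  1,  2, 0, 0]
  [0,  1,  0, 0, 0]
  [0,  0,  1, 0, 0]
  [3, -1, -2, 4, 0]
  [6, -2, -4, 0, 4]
J_2(1) ⊕ J_1(1) ⊕ J_1(4) ⊕ J_1(4)

The characteristic polynomial is
  det(x·I − A) = x^5 - 11*x^4 + 43*x^3 - 73*x^2 + 56*x - 16 = (x - 4)^2*(x - 1)^3

Eigenvalues and multiplicities (the geometric multiplicity of λ is n − rank(A − λI), which equals the number of Jordan blocks for λ):
  λ = 1: algebraic multiplicity = 3, geometric multiplicity = 2
  λ = 4: algebraic multiplicity = 2, geometric multiplicity = 2

Determining the block sizes for each eigenvalue:
  λ = 1: 2 blocks summing to 3 forces exactly one block of size 2 and the rest size 1 → block sizes [2, 1]
  λ = 4: gm = am = 2, so every block has size 1 → block sizes [1, 1]

Assembling the blocks gives a Jordan form
J =
  [1, 1, 0, 0, 0]
  [0, 1, 0, 0, 0]
  [0, 0, 1, 0, 0]
  [0, 0, 0, 4, 0]
  [0, 0, 0, 0, 4]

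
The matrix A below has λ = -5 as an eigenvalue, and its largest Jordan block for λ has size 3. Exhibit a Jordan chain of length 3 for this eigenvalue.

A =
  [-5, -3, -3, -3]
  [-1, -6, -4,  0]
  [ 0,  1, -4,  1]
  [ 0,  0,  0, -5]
A Jordan chain for λ = -5 of length 3:
v_1 = (3, 1, -1, 0)ᵀ
v_2 = (0, -1, 0, 0)ᵀ
v_3 = (1, 0, 0, 0)ᵀ

Let N = A − (-5)·I. We want v_3 with N^3 v_3 = 0 but N^2 v_3 ≠ 0; then v_{j-1} := N · v_j for j = 3, …, 2.

Pick v_3 = (1, 0, 0, 0)ᵀ.
Then v_2 = N · v_3 = (0, -1, 0, 0)ᵀ.
Then v_1 = N · v_2 = (3, 1, -1, 0)ᵀ.

Sanity check: (A − (-5)·I) v_1 = (0, 0, 0, 0)ᵀ = 0. ✓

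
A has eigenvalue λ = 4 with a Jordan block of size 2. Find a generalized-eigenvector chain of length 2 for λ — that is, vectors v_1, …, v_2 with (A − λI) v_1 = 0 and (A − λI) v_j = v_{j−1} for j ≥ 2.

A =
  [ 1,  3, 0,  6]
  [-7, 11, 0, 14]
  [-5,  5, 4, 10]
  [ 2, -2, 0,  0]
A Jordan chain for λ = 4 of length 2:
v_1 = (-3, -7, -5, 2)ᵀ
v_2 = (1, 0, 0, 0)ᵀ

Let N = A − (4)·I. We want v_2 with N^2 v_2 = 0 but N^1 v_2 ≠ 0; then v_{j-1} := N · v_j for j = 2, …, 2.

Pick v_2 = (1, 0, 0, 0)ᵀ.
Then v_1 = N · v_2 = (-3, -7, -5, 2)ᵀ.

Sanity check: (A − (4)·I) v_1 = (0, 0, 0, 0)ᵀ = 0. ✓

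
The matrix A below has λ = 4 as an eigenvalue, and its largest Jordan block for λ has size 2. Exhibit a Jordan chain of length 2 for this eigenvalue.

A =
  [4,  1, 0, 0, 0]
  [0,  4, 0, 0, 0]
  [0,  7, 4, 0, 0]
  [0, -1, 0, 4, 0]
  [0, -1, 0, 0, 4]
A Jordan chain for λ = 4 of length 2:
v_1 = (1, 0, 7, -1, -1)ᵀ
v_2 = (0, 1, 0, 0, 0)ᵀ

Let N = A − (4)·I. We want v_2 with N^2 v_2 = 0 but N^1 v_2 ≠ 0; then v_{j-1} := N · v_j for j = 2, …, 2.

Pick v_2 = (0, 1, 0, 0, 0)ᵀ.
Then v_1 = N · v_2 = (1, 0, 7, -1, -1)ᵀ.

Sanity check: (A − (4)·I) v_1 = (0, 0, 0, 0, 0)ᵀ = 0. ✓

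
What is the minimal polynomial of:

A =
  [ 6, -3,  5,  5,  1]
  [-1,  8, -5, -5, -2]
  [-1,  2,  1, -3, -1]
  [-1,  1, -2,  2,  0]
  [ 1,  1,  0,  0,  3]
x^3 - 12*x^2 + 48*x - 64

The characteristic polynomial is χ_A(x) = (x - 4)^5, so the eigenvalues are known. The minimal polynomial is
  m_A(x) = Π_λ (x − λ)^{k_λ}
where k_λ is the size of the *largest* Jordan block for λ (equivalently, the smallest k with (A − λI)^k v = 0 for every generalised eigenvector v of λ).

  λ = 4: largest Jordan block has size 3, contributing (x − 4)^3

So m_A(x) = (x - 4)^3 = x^3 - 12*x^2 + 48*x - 64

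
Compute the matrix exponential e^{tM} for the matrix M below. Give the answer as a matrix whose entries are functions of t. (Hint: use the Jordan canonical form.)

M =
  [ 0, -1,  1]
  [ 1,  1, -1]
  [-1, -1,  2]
e^{tM} =
  [-t^2*exp(t)/2 - t*exp(t) + exp(t), -t*exp(t), t^2*exp(t)/2 + t*exp(t)]
  [t*exp(t), exp(t), -t*exp(t)]
  [-t^2*exp(t)/2 - t*exp(t), -t*exp(t), t^2*exp(t)/2 + t*exp(t) + exp(t)]

Strategy: write M = P · J · P⁻¹ where J is a Jordan canonical form, so e^{tM} = P · e^{tJ} · P⁻¹, and e^{tJ} can be computed block-by-block.

M has Jordan form
J =
  [1, 1, 0]
  [0, 1, 1]
  [0, 0, 1]
(up to reordering of blocks).

Per-block formulas:
  For a 3×3 Jordan block J_3(1): exp(t · J_3(1)) = e^(1t)·(I + t·N + (t^2/2)·N^2), where N is the 3×3 nilpotent shift.

After assembling e^{tJ} and conjugating by P, we get:

e^{tM} =
  [-t^2*exp(t)/2 - t*exp(t) + exp(t), -t*exp(t), t^2*exp(t)/2 + t*exp(t)]
  [t*exp(t), exp(t), -t*exp(t)]
  [-t^2*exp(t)/2 - t*exp(t), -t*exp(t), t^2*exp(t)/2 + t*exp(t) + exp(t)]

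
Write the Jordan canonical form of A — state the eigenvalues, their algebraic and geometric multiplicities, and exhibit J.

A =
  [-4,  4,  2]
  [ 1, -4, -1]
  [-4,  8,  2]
J_2(-2) ⊕ J_1(-2)

The characteristic polynomial is
  det(x·I − A) = x^3 + 6*x^2 + 12*x + 8 = (x + 2)^3

Eigenvalues and multiplicities (the geometric multiplicity of λ is n − rank(A − λI), which equals the number of Jordan blocks for λ):
  λ = -2: algebraic multiplicity = 3, geometric multiplicity = 2

Determining the block sizes for each eigenvalue:
  λ = -2: 2 blocks summing to 3 forces exactly one block of size 2 and the rest size 1 → block sizes [2, 1]

Assembling the blocks gives a Jordan form
J =
  [-2,  1,  0]
  [ 0, -2,  0]
  [ 0,  0, -2]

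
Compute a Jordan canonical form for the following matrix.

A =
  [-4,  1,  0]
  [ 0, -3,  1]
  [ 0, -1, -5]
J_3(-4)

The characteristic polynomial is
  det(x·I − A) = x^3 + 12*x^2 + 48*x + 64 = (x + 4)^3

Eigenvalues and multiplicities (the geometric multiplicity of λ is n − rank(A − λI), which equals the number of Jordan blocks for λ):
  λ = -4: algebraic multiplicity = 3, geometric multiplicity = 1

Determining the block sizes for each eigenvalue:
  λ = -4: one block (gm = 1), so the single block has size am = 3 → block sizes [3]

Assembling the blocks gives a Jordan form
J =
  [-4,  1,  0]
  [ 0, -4,  1]
  [ 0,  0, -4]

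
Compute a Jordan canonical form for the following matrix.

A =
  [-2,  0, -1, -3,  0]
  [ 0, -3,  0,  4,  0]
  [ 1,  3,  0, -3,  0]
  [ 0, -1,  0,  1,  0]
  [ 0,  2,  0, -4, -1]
J_2(-1) ⊕ J_2(-1) ⊕ J_1(-1)

The characteristic polynomial is
  det(x·I − A) = x^5 + 5*x^4 + 10*x^3 + 10*x^2 + 5*x + 1 = (x + 1)^5

Eigenvalues and multiplicities (the geometric multiplicity of λ is n − rank(A − λI), which equals the number of Jordan blocks for λ):
  λ = -1: algebraic multiplicity = 5, geometric multiplicity = 3

Determining the block sizes for each eigenvalue:
  λ = -1: with am = 5 and gm = 3, the partition is not yet determined (e.g. several partitions of 5 into 3 parts exist). Let N = A − (-1)·I. Computing rank(N^1) = 2, rank(N^2) = 0; the number of blocks of size ≥ j is rank(N^{j−1}) − rank(N^j), giving [3, 2]. So we have 2 block(s) of size 2, 1 block(s) of size 1 → block sizes [2, 2, 1]

Assembling the blocks gives a Jordan form
J =
  [-1,  1,  0,  0,  0]
  [ 0, -1,  0,  0,  0]
  [ 0,  0, -1,  1,  0]
  [ 0,  0,  0, -1,  0]
  [ 0,  0,  0,  0, -1]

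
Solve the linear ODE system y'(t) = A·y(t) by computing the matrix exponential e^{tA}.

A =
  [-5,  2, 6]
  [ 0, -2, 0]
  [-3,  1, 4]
e^{tA} =
  [-exp(t) + 2*exp(-2*t), 2*t*exp(-2*t), 2*exp(t) - 2*exp(-2*t)]
  [0, exp(-2*t), 0]
  [-exp(t) + exp(-2*t), t*exp(-2*t), 2*exp(t) - exp(-2*t)]

Strategy: write A = P · J · P⁻¹ where J is a Jordan canonical form, so e^{tA} = P · e^{tJ} · P⁻¹, and e^{tJ} can be computed block-by-block.

A has Jordan form
J =
  [-2,  1, 0]
  [ 0, -2, 0]
  [ 0,  0, 1]
(up to reordering of blocks).

Per-block formulas:
  For a 2×2 Jordan block J_2(-2): exp(t · J_2(-2)) = e^(-2t)·(I + t·N), where N is the 2×2 nilpotent shift.
  For a 1×1 block at λ = 1: exp(t · [1]) = [e^(1t)].

After assembling e^{tJ} and conjugating by P, we get:

e^{tA} =
  [-exp(t) + 2*exp(-2*t), 2*t*exp(-2*t), 2*exp(t) - 2*exp(-2*t)]
  [0, exp(-2*t), 0]
  [-exp(t) + exp(-2*t), t*exp(-2*t), 2*exp(t) - exp(-2*t)]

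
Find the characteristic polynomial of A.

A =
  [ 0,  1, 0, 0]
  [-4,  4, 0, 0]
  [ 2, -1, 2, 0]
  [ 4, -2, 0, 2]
x^4 - 8*x^3 + 24*x^2 - 32*x + 16

Expanding det(x·I − A) (e.g. by cofactor expansion or by noting that A is similar to its Jordan form J, which has the same characteristic polynomial as A) gives
  χ_A(x) = x^4 - 8*x^3 + 24*x^2 - 32*x + 16
which factors as (x - 2)^4. The eigenvalues (with algebraic multiplicities) are λ = 2 with multiplicity 4.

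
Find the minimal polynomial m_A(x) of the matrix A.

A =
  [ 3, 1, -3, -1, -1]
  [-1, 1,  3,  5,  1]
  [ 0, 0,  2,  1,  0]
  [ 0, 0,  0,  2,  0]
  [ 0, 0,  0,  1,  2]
x^2 - 4*x + 4

The characteristic polynomial is χ_A(x) = (x - 2)^5, so the eigenvalues are known. The minimal polynomial is
  m_A(x) = Π_λ (x − λ)^{k_λ}
where k_λ is the size of the *largest* Jordan block for λ (equivalently, the smallest k with (A − λI)^k v = 0 for every generalised eigenvector v of λ).

  λ = 2: largest Jordan block has size 2, contributing (x − 2)^2

So m_A(x) = (x - 2)^2 = x^2 - 4*x + 4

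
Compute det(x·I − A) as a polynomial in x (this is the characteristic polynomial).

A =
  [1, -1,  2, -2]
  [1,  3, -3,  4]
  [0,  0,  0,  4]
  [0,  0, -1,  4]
x^4 - 8*x^3 + 24*x^2 - 32*x + 16

Expanding det(x·I − A) (e.g. by cofactor expansion or by noting that A is similar to its Jordan form J, which has the same characteristic polynomial as A) gives
  χ_A(x) = x^4 - 8*x^3 + 24*x^2 - 32*x + 16
which factors as (x - 2)^4. The eigenvalues (with algebraic multiplicities) are λ = 2 with multiplicity 4.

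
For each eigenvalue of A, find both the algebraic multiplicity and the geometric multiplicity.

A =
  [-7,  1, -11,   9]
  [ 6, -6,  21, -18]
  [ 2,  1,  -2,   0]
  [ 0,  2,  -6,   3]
λ = -3: alg = 4, geom = 2

Step 1 — factor the characteristic polynomial to read off the algebraic multiplicities:
  χ_A(x) = (x + 3)^4

Step 2 — compute geometric multiplicities via the rank-nullity identity g(λ) = n − rank(A − λI):
  rank(A − (-3)·I) = 2, so dim ker(A − (-3)·I) = n − 2 = 2

Summary:
  λ = -3: algebraic multiplicity = 4, geometric multiplicity = 2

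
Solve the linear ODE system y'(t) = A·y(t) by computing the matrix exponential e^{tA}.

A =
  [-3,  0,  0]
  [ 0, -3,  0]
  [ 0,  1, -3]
e^{tA} =
  [exp(-3*t), 0, 0]
  [0, exp(-3*t), 0]
  [0, t*exp(-3*t), exp(-3*t)]

Strategy: write A = P · J · P⁻¹ where J is a Jordan canonical form, so e^{tA} = P · e^{tJ} · P⁻¹, and e^{tJ} can be computed block-by-block.

A has Jordan form
J =
  [-3,  1,  0]
  [ 0, -3,  0]
  [ 0,  0, -3]
(up to reordering of blocks).

Per-block formulas:
  For a 1×1 block at λ = -3: exp(t · [-3]) = [e^(-3t)].
  For a 2×2 Jordan block J_2(-3): exp(t · J_2(-3)) = e^(-3t)·(I + t·N), where N is the 2×2 nilpotent shift.

After assembling e^{tJ} and conjugating by P, we get:

e^{tA} =
  [exp(-3*t), 0, 0]
  [0, exp(-3*t), 0]
  [0, t*exp(-3*t), exp(-3*t)]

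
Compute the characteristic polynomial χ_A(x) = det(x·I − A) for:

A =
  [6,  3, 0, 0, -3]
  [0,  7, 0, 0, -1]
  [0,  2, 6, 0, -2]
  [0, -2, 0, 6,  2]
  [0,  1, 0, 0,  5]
x^5 - 30*x^4 + 360*x^3 - 2160*x^2 + 6480*x - 7776

Expanding det(x·I − A) (e.g. by cofactor expansion or by noting that A is similar to its Jordan form J, which has the same characteristic polynomial as A) gives
  χ_A(x) = x^5 - 30*x^4 + 360*x^3 - 2160*x^2 + 6480*x - 7776
which factors as (x - 6)^5. The eigenvalues (with algebraic multiplicities) are λ = 6 with multiplicity 5.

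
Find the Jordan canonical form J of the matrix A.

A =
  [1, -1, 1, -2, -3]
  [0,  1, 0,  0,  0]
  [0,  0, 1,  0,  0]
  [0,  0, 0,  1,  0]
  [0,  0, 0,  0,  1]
J_2(1) ⊕ J_1(1) ⊕ J_1(1) ⊕ J_1(1)

The characteristic polynomial is
  det(x·I − A) = x^5 - 5*x^4 + 10*x^3 - 10*x^2 + 5*x - 1 = (x - 1)^5

Eigenvalues and multiplicities (the geometric multiplicity of λ is n − rank(A − λI), which equals the number of Jordan blocks for λ):
  λ = 1: algebraic multiplicity = 5, geometric multiplicity = 4

Determining the block sizes for each eigenvalue:
  λ = 1: 4 blocks summing to 5 forces exactly one block of size 2 and the rest size 1 → block sizes [2, 1, 1, 1]

Assembling the blocks gives a Jordan form
J =
  [1, 1, 0, 0, 0]
  [0, 1, 0, 0, 0]
  [0, 0, 1, 0, 0]
  [0, 0, 0, 1, 0]
  [0, 0, 0, 0, 1]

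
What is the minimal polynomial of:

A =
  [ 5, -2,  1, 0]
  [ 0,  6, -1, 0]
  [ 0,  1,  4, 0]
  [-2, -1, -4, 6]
x^4 - 21*x^3 + 165*x^2 - 575*x + 750

The characteristic polynomial is χ_A(x) = (x - 6)*(x - 5)^3, so the eigenvalues are known. The minimal polynomial is
  m_A(x) = Π_λ (x − λ)^{k_λ}
where k_λ is the size of the *largest* Jordan block for λ (equivalently, the smallest k with (A − λI)^k v = 0 for every generalised eigenvector v of λ).

  λ = 5: largest Jordan block has size 3, contributing (x − 5)^3
  λ = 6: largest Jordan block has size 1, contributing (x − 6)

So m_A(x) = (x - 6)*(x - 5)^3 = x^4 - 21*x^3 + 165*x^2 - 575*x + 750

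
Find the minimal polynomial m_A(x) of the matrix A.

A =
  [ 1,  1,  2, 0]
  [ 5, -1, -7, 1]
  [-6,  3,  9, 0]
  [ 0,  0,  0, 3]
x^3 - 9*x^2 + 27*x - 27

The characteristic polynomial is χ_A(x) = (x - 3)^4, so the eigenvalues are known. The minimal polynomial is
  m_A(x) = Π_λ (x − λ)^{k_λ}
where k_λ is the size of the *largest* Jordan block for λ (equivalently, the smallest k with (A − λI)^k v = 0 for every generalised eigenvector v of λ).

  λ = 3: largest Jordan block has size 3, contributing (x − 3)^3

So m_A(x) = (x - 3)^3 = x^3 - 9*x^2 + 27*x - 27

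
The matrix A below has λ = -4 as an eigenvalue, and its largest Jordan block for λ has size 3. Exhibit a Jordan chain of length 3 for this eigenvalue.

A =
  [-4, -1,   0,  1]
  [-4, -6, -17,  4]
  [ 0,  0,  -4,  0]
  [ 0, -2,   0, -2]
A Jordan chain for λ = -4 of length 3:
v_1 = (4, 8, 0, 8)ᵀ
v_2 = (0, -4, 0, 0)ᵀ
v_3 = (1, 0, 0, 0)ᵀ

Let N = A − (-4)·I. We want v_3 with N^3 v_3 = 0 but N^2 v_3 ≠ 0; then v_{j-1} := N · v_j for j = 3, …, 2.

Pick v_3 = (1, 0, 0, 0)ᵀ.
Then v_2 = N · v_3 = (0, -4, 0, 0)ᵀ.
Then v_1 = N · v_2 = (4, 8, 0, 8)ᵀ.

Sanity check: (A − (-4)·I) v_1 = (0, 0, 0, 0)ᵀ = 0. ✓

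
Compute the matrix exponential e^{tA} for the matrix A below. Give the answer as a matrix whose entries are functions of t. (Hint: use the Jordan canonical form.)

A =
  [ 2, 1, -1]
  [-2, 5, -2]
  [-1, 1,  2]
e^{tA} =
  [-t*exp(3*t) + exp(3*t), t*exp(3*t), -t*exp(3*t)]
  [-2*t*exp(3*t), 2*t*exp(3*t) + exp(3*t), -2*t*exp(3*t)]
  [-t*exp(3*t), t*exp(3*t), -t*exp(3*t) + exp(3*t)]

Strategy: write A = P · J · P⁻¹ where J is a Jordan canonical form, so e^{tA} = P · e^{tJ} · P⁻¹, and e^{tJ} can be computed block-by-block.

A has Jordan form
J =
  [3, 1, 0]
  [0, 3, 0]
  [0, 0, 3]
(up to reordering of blocks).

Per-block formulas:
  For a 2×2 Jordan block J_2(3): exp(t · J_2(3)) = e^(3t)·(I + t·N), where N is the 2×2 nilpotent shift.
  For a 1×1 block at λ = 3: exp(t · [3]) = [e^(3t)].

After assembling e^{tJ} and conjugating by P, we get:

e^{tA} =
  [-t*exp(3*t) + exp(3*t), t*exp(3*t), -t*exp(3*t)]
  [-2*t*exp(3*t), 2*t*exp(3*t) + exp(3*t), -2*t*exp(3*t)]
  [-t*exp(3*t), t*exp(3*t), -t*exp(3*t) + exp(3*t)]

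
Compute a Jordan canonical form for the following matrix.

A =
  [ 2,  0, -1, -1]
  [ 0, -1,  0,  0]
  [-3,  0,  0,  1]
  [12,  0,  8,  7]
J_1(-1) ⊕ J_1(-1) ⊕ J_2(5)

The characteristic polynomial is
  det(x·I − A) = x^4 - 8*x^3 + 6*x^2 + 40*x + 25 = (x - 5)^2*(x + 1)^2

Eigenvalues and multiplicities (the geometric multiplicity of λ is n − rank(A − λI), which equals the number of Jordan blocks for λ):
  λ = -1: algebraic multiplicity = 2, geometric multiplicity = 2
  λ = 5: algebraic multiplicity = 2, geometric multiplicity = 1

Determining the block sizes for each eigenvalue:
  λ = -1: gm = am = 2, so every block has size 1 → block sizes [1, 1]
  λ = 5: one block (gm = 1), so the single block has size am = 2 → block sizes [2]

Assembling the blocks gives a Jordan form
J =
  [-1,  0, 0, 0]
  [ 0, -1, 0, 0]
  [ 0,  0, 5, 1]
  [ 0,  0, 0, 5]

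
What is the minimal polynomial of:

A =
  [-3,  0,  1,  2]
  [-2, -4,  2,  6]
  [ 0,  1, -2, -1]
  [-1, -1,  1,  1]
x^3 + 6*x^2 + 12*x + 8

The characteristic polynomial is χ_A(x) = (x + 2)^4, so the eigenvalues are known. The minimal polynomial is
  m_A(x) = Π_λ (x − λ)^{k_λ}
where k_λ is the size of the *largest* Jordan block for λ (equivalently, the smallest k with (A − λI)^k v = 0 for every generalised eigenvector v of λ).

  λ = -2: largest Jordan block has size 3, contributing (x + 2)^3

So m_A(x) = (x + 2)^3 = x^3 + 6*x^2 + 12*x + 8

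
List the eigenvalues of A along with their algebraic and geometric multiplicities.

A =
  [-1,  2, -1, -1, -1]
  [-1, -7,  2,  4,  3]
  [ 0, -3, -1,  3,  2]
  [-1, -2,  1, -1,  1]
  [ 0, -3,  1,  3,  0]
λ = -2: alg = 5, geom = 3

Step 1 — factor the characteristic polynomial to read off the algebraic multiplicities:
  χ_A(x) = (x + 2)^5

Step 2 — compute geometric multiplicities via the rank-nullity identity g(λ) = n − rank(A − λI):
  rank(A − (-2)·I) = 2, so dim ker(A − (-2)·I) = n − 2 = 3

Summary:
  λ = -2: algebraic multiplicity = 5, geometric multiplicity = 3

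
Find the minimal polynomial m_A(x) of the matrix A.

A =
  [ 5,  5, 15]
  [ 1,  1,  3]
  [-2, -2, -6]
x^2

The characteristic polynomial is χ_A(x) = x^3, so the eigenvalues are known. The minimal polynomial is
  m_A(x) = Π_λ (x − λ)^{k_λ}
where k_λ is the size of the *largest* Jordan block for λ (equivalently, the smallest k with (A − λI)^k v = 0 for every generalised eigenvector v of λ).

  λ = 0: largest Jordan block has size 2, contributing (x − 0)^2

So m_A(x) = x^2 = x^2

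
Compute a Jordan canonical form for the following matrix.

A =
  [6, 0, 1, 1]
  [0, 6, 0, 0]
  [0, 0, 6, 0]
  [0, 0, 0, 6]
J_2(6) ⊕ J_1(6) ⊕ J_1(6)

The characteristic polynomial is
  det(x·I − A) = x^4 - 24*x^3 + 216*x^2 - 864*x + 1296 = (x - 6)^4

Eigenvalues and multiplicities (the geometric multiplicity of λ is n − rank(A − λI), which equals the number of Jordan blocks for λ):
  λ = 6: algebraic multiplicity = 4, geometric multiplicity = 3

Determining the block sizes for each eigenvalue:
  λ = 6: 3 blocks summing to 4 forces exactly one block of size 2 and the rest size 1 → block sizes [2, 1, 1]

Assembling the blocks gives a Jordan form
J =
  [6, 1, 0, 0]
  [0, 6, 0, 0]
  [0, 0, 6, 0]
  [0, 0, 0, 6]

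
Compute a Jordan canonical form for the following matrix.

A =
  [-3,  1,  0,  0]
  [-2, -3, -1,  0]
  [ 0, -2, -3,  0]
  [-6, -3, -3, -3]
J_3(-3) ⊕ J_1(-3)

The characteristic polynomial is
  det(x·I − A) = x^4 + 12*x^3 + 54*x^2 + 108*x + 81 = (x + 3)^4

Eigenvalues and multiplicities (the geometric multiplicity of λ is n − rank(A − λI), which equals the number of Jordan blocks for λ):
  λ = -3: algebraic multiplicity = 4, geometric multiplicity = 2

Determining the block sizes for each eigenvalue:
  λ = -3: with am = 4 and gm = 2, the partition is not yet determined (e.g. several partitions of 4 into 2 parts exist). Let N = A − (-3)·I. Computing rank(N^1) = 2, rank(N^2) = 1, rank(N^3) = 0; the number of blocks of size ≥ j is rank(N^{j−1}) − rank(N^j), giving [2, 1, 1]. So we have 1 block(s) of size 3, 1 block(s) of size 1 → block sizes [3, 1]

Assembling the blocks gives a Jordan form
J =
  [-3,  1,  0,  0]
  [ 0, -3,  1,  0]
  [ 0,  0, -3,  0]
  [ 0,  0,  0, -3]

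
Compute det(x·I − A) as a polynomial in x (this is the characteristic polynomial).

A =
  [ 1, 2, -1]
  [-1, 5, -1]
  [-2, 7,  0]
x^3 - 6*x^2 + 12*x - 8

Expanding det(x·I − A) (e.g. by cofactor expansion or by noting that A is similar to its Jordan form J, which has the same characteristic polynomial as A) gives
  χ_A(x) = x^3 - 6*x^2 + 12*x - 8
which factors as (x - 2)^3. The eigenvalues (with algebraic multiplicities) are λ = 2 with multiplicity 3.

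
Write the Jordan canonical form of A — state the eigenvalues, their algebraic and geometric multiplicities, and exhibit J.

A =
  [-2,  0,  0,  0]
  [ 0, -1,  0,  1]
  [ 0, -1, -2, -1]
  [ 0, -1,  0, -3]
J_2(-2) ⊕ J_1(-2) ⊕ J_1(-2)

The characteristic polynomial is
  det(x·I − A) = x^4 + 8*x^3 + 24*x^2 + 32*x + 16 = (x + 2)^4

Eigenvalues and multiplicities (the geometric multiplicity of λ is n − rank(A − λI), which equals the number of Jordan blocks for λ):
  λ = -2: algebraic multiplicity = 4, geometric multiplicity = 3

Determining the block sizes for each eigenvalue:
  λ = -2: 3 blocks summing to 4 forces exactly one block of size 2 and the rest size 1 → block sizes [2, 1, 1]

Assembling the blocks gives a Jordan form
J =
  [-2,  1,  0,  0]
  [ 0, -2,  0,  0]
  [ 0,  0, -2,  0]
  [ 0,  0,  0, -2]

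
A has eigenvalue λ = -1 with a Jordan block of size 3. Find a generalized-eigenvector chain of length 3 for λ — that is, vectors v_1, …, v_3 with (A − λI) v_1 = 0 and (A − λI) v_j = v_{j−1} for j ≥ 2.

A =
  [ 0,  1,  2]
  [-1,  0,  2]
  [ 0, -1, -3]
A Jordan chain for λ = -1 of length 3:
v_1 = (0, -2, 1)ᵀ
v_2 = (1, -1, 0)ᵀ
v_3 = (1, 0, 0)ᵀ

Let N = A − (-1)·I. We want v_3 with N^3 v_3 = 0 but N^2 v_3 ≠ 0; then v_{j-1} := N · v_j for j = 3, …, 2.

Pick v_3 = (1, 0, 0)ᵀ.
Then v_2 = N · v_3 = (1, -1, 0)ᵀ.
Then v_1 = N · v_2 = (0, -2, 1)ᵀ.

Sanity check: (A − (-1)·I) v_1 = (0, 0, 0)ᵀ = 0. ✓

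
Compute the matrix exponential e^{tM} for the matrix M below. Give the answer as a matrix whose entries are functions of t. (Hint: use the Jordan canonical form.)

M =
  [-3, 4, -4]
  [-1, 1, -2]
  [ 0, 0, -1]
e^{tM} =
  [-2*t*exp(-t) + exp(-t), 4*t*exp(-t), -4*t*exp(-t)]
  [-t*exp(-t), 2*t*exp(-t) + exp(-t), -2*t*exp(-t)]
  [0, 0, exp(-t)]

Strategy: write M = P · J · P⁻¹ where J is a Jordan canonical form, so e^{tM} = P · e^{tJ} · P⁻¹, and e^{tJ} can be computed block-by-block.

M has Jordan form
J =
  [-1,  1,  0]
  [ 0, -1,  0]
  [ 0,  0, -1]
(up to reordering of blocks).

Per-block formulas:
  For a 1×1 block at λ = -1: exp(t · [-1]) = [e^(-1t)].
  For a 2×2 Jordan block J_2(-1): exp(t · J_2(-1)) = e^(-1t)·(I + t·N), where N is the 2×2 nilpotent shift.

After assembling e^{tJ} and conjugating by P, we get:

e^{tM} =
  [-2*t*exp(-t) + exp(-t), 4*t*exp(-t), -4*t*exp(-t)]
  [-t*exp(-t), 2*t*exp(-t) + exp(-t), -2*t*exp(-t)]
  [0, 0, exp(-t)]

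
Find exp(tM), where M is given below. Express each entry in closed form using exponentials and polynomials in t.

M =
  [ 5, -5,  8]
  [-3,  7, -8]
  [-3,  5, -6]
e^{tM} =
  [3*t*exp(2*t) + exp(2*t), -5*t*exp(2*t), 8*t*exp(2*t)]
  [-3*t*exp(2*t), 5*t*exp(2*t) + exp(2*t), -8*t*exp(2*t)]
  [-3*t*exp(2*t), 5*t*exp(2*t), -8*t*exp(2*t) + exp(2*t)]

Strategy: write M = P · J · P⁻¹ where J is a Jordan canonical form, so e^{tM} = P · e^{tJ} · P⁻¹, and e^{tJ} can be computed block-by-block.

M has Jordan form
J =
  [2, 1, 0]
  [0, 2, 0]
  [0, 0, 2]
(up to reordering of blocks).

Per-block formulas:
  For a 1×1 block at λ = 2: exp(t · [2]) = [e^(2t)].
  For a 2×2 Jordan block J_2(2): exp(t · J_2(2)) = e^(2t)·(I + t·N), where N is the 2×2 nilpotent shift.

After assembling e^{tJ} and conjugating by P, we get:

e^{tM} =
  [3*t*exp(2*t) + exp(2*t), -5*t*exp(2*t), 8*t*exp(2*t)]
  [-3*t*exp(2*t), 5*t*exp(2*t) + exp(2*t), -8*t*exp(2*t)]
  [-3*t*exp(2*t), 5*t*exp(2*t), -8*t*exp(2*t) + exp(2*t)]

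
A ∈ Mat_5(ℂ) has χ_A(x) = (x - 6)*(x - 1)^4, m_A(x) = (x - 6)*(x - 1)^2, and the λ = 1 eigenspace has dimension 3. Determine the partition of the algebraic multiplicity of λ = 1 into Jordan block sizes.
Block sizes for λ = 1: [2, 1, 1]

Step 1 — from the characteristic polynomial, algebraic multiplicity of λ = 1 is 4. From dim ker(A − (1)·I) = 3, there are exactly 3 Jordan blocks for λ = 1.
Step 2 — from the minimal polynomial, the factor (x − 1)^2 tells us the largest block for λ = 1 has size 2.
Step 3 — with total size 4, 3 blocks, and largest block 2, the block sizes (in nonincreasing order) are [2, 1, 1].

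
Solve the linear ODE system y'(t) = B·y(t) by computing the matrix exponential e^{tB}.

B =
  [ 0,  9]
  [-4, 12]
e^{tB} =
  [-6*t*exp(6*t) + exp(6*t), 9*t*exp(6*t)]
  [-4*t*exp(6*t), 6*t*exp(6*t) + exp(6*t)]

Strategy: write B = P · J · P⁻¹ where J is a Jordan canonical form, so e^{tB} = P · e^{tJ} · P⁻¹, and e^{tJ} can be computed block-by-block.

B has Jordan form
J =
  [6, 1]
  [0, 6]
(up to reordering of blocks).

Per-block formulas:
  For a 2×2 Jordan block J_2(6): exp(t · J_2(6)) = e^(6t)·(I + t·N), where N is the 2×2 nilpotent shift.

After assembling e^{tJ} and conjugating by P, we get:

e^{tB} =
  [-6*t*exp(6*t) + exp(6*t), 9*t*exp(6*t)]
  [-4*t*exp(6*t), 6*t*exp(6*t) + exp(6*t)]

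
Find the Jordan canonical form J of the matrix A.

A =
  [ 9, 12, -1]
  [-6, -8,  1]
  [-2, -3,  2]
J_3(1)

The characteristic polynomial is
  det(x·I − A) = x^3 - 3*x^2 + 3*x - 1 = (x - 1)^3

Eigenvalues and multiplicities (the geometric multiplicity of λ is n − rank(A − λI), which equals the number of Jordan blocks for λ):
  λ = 1: algebraic multiplicity = 3, geometric multiplicity = 1

Determining the block sizes for each eigenvalue:
  λ = 1: one block (gm = 1), so the single block has size am = 3 → block sizes [3]

Assembling the blocks gives a Jordan form
J =
  [1, 1, 0]
  [0, 1, 1]
  [0, 0, 1]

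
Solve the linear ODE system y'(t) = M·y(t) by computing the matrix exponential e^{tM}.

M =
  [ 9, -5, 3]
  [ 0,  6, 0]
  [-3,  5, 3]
e^{tM} =
  [3*t*exp(6*t) + exp(6*t), -5*t*exp(6*t), 3*t*exp(6*t)]
  [0, exp(6*t), 0]
  [-3*t*exp(6*t), 5*t*exp(6*t), -3*t*exp(6*t) + exp(6*t)]

Strategy: write M = P · J · P⁻¹ where J is a Jordan canonical form, so e^{tM} = P · e^{tJ} · P⁻¹, and e^{tJ} can be computed block-by-block.

M has Jordan form
J =
  [6, 1, 0]
  [0, 6, 0]
  [0, 0, 6]
(up to reordering of blocks).

Per-block formulas:
  For a 2×2 Jordan block J_2(6): exp(t · J_2(6)) = e^(6t)·(I + t·N), where N is the 2×2 nilpotent shift.
  For a 1×1 block at λ = 6: exp(t · [6]) = [e^(6t)].

After assembling e^{tJ} and conjugating by P, we get:

e^{tM} =
  [3*t*exp(6*t) + exp(6*t), -5*t*exp(6*t), 3*t*exp(6*t)]
  [0, exp(6*t), 0]
  [-3*t*exp(6*t), 5*t*exp(6*t), -3*t*exp(6*t) + exp(6*t)]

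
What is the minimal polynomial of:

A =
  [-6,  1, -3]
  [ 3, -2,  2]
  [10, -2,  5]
x^3 + 3*x^2 + 3*x + 1

The characteristic polynomial is χ_A(x) = (x + 1)^3, so the eigenvalues are known. The minimal polynomial is
  m_A(x) = Π_λ (x − λ)^{k_λ}
where k_λ is the size of the *largest* Jordan block for λ (equivalently, the smallest k with (A − λI)^k v = 0 for every generalised eigenvector v of λ).

  λ = -1: largest Jordan block has size 3, contributing (x + 1)^3

So m_A(x) = (x + 1)^3 = x^3 + 3*x^2 + 3*x + 1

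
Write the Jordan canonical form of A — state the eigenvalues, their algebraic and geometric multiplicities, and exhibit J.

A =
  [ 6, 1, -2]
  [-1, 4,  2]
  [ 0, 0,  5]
J_2(5) ⊕ J_1(5)

The characteristic polynomial is
  det(x·I − A) = x^3 - 15*x^2 + 75*x - 125 = (x - 5)^3

Eigenvalues and multiplicities (the geometric multiplicity of λ is n − rank(A − λI), which equals the number of Jordan blocks for λ):
  λ = 5: algebraic multiplicity = 3, geometric multiplicity = 2

Determining the block sizes for each eigenvalue:
  λ = 5: 2 blocks summing to 3 forces exactly one block of size 2 and the rest size 1 → block sizes [2, 1]

Assembling the blocks gives a Jordan form
J =
  [5, 1, 0]
  [0, 5, 0]
  [0, 0, 5]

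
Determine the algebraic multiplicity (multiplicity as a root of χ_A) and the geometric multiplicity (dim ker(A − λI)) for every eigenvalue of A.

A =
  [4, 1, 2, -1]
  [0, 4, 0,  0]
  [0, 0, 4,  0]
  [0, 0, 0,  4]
λ = 4: alg = 4, geom = 3

Step 1 — factor the characteristic polynomial to read off the algebraic multiplicities:
  χ_A(x) = (x - 4)^4

Step 2 — compute geometric multiplicities via the rank-nullity identity g(λ) = n − rank(A − λI):
  rank(A − (4)·I) = 1, so dim ker(A − (4)·I) = n − 1 = 3

Summary:
  λ = 4: algebraic multiplicity = 4, geometric multiplicity = 3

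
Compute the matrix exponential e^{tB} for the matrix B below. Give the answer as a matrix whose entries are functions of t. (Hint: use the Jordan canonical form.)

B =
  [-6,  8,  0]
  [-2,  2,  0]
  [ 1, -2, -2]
e^{tB} =
  [-4*t*exp(-2*t) + exp(-2*t), 8*t*exp(-2*t), 0]
  [-2*t*exp(-2*t), 4*t*exp(-2*t) + exp(-2*t), 0]
  [t*exp(-2*t), -2*t*exp(-2*t), exp(-2*t)]

Strategy: write B = P · J · P⁻¹ where J is a Jordan canonical form, so e^{tB} = P · e^{tJ} · P⁻¹, and e^{tJ} can be computed block-by-block.

B has Jordan form
J =
  [-2,  1,  0]
  [ 0, -2,  0]
  [ 0,  0, -2]
(up to reordering of blocks).

Per-block formulas:
  For a 1×1 block at λ = -2: exp(t · [-2]) = [e^(-2t)].
  For a 2×2 Jordan block J_2(-2): exp(t · J_2(-2)) = e^(-2t)·(I + t·N), where N is the 2×2 nilpotent shift.

After assembling e^{tJ} and conjugating by P, we get:

e^{tB} =
  [-4*t*exp(-2*t) + exp(-2*t), 8*t*exp(-2*t), 0]
  [-2*t*exp(-2*t), 4*t*exp(-2*t) + exp(-2*t), 0]
  [t*exp(-2*t), -2*t*exp(-2*t), exp(-2*t)]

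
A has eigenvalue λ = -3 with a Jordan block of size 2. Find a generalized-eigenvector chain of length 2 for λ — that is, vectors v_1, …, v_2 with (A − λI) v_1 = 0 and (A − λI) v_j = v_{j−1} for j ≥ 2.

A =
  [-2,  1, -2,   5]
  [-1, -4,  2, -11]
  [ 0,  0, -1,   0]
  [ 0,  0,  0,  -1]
A Jordan chain for λ = -3 of length 2:
v_1 = (1, -1, 0, 0)ᵀ
v_2 = (1, 0, 0, 0)ᵀ

Let N = A − (-3)·I. We want v_2 with N^2 v_2 = 0 but N^1 v_2 ≠ 0; then v_{j-1} := N · v_j for j = 2, …, 2.

Pick v_2 = (1, 0, 0, 0)ᵀ.
Then v_1 = N · v_2 = (1, -1, 0, 0)ᵀ.

Sanity check: (A − (-3)·I) v_1 = (0, 0, 0, 0)ᵀ = 0. ✓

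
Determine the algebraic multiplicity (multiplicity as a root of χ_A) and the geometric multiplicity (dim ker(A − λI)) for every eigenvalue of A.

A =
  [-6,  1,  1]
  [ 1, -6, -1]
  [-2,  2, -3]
λ = -5: alg = 3, geom = 2

Step 1 — factor the characteristic polynomial to read off the algebraic multiplicities:
  χ_A(x) = (x + 5)^3

Step 2 — compute geometric multiplicities via the rank-nullity identity g(λ) = n − rank(A − λI):
  rank(A − (-5)·I) = 1, so dim ker(A − (-5)·I) = n − 1 = 2

Summary:
  λ = -5: algebraic multiplicity = 3, geometric multiplicity = 2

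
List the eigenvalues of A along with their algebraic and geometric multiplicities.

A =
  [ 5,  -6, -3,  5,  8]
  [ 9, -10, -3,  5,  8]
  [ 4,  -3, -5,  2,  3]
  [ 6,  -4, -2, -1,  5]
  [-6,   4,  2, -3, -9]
λ = -4: alg = 5, geom = 2

Step 1 — factor the characteristic polynomial to read off the algebraic multiplicities:
  χ_A(x) = (x + 4)^5

Step 2 — compute geometric multiplicities via the rank-nullity identity g(λ) = n − rank(A − λI):
  rank(A − (-4)·I) = 3, so dim ker(A − (-4)·I) = n − 3 = 2

Summary:
  λ = -4: algebraic multiplicity = 5, geometric multiplicity = 2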